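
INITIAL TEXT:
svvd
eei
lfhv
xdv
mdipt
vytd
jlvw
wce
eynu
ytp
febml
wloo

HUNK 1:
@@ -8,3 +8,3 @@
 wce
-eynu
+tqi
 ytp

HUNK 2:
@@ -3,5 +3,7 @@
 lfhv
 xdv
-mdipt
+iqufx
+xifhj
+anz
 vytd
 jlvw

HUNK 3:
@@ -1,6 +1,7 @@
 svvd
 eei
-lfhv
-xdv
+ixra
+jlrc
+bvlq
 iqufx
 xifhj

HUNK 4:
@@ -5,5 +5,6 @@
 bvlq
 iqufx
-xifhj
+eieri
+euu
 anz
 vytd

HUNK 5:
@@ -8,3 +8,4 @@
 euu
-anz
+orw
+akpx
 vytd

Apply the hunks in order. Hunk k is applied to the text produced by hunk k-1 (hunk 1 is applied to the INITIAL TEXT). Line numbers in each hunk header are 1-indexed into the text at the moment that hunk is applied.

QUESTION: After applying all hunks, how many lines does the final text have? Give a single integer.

Hunk 1: at line 8 remove [eynu] add [tqi] -> 12 lines: svvd eei lfhv xdv mdipt vytd jlvw wce tqi ytp febml wloo
Hunk 2: at line 3 remove [mdipt] add [iqufx,xifhj,anz] -> 14 lines: svvd eei lfhv xdv iqufx xifhj anz vytd jlvw wce tqi ytp febml wloo
Hunk 3: at line 1 remove [lfhv,xdv] add [ixra,jlrc,bvlq] -> 15 lines: svvd eei ixra jlrc bvlq iqufx xifhj anz vytd jlvw wce tqi ytp febml wloo
Hunk 4: at line 5 remove [xifhj] add [eieri,euu] -> 16 lines: svvd eei ixra jlrc bvlq iqufx eieri euu anz vytd jlvw wce tqi ytp febml wloo
Hunk 5: at line 8 remove [anz] add [orw,akpx] -> 17 lines: svvd eei ixra jlrc bvlq iqufx eieri euu orw akpx vytd jlvw wce tqi ytp febml wloo
Final line count: 17

Answer: 17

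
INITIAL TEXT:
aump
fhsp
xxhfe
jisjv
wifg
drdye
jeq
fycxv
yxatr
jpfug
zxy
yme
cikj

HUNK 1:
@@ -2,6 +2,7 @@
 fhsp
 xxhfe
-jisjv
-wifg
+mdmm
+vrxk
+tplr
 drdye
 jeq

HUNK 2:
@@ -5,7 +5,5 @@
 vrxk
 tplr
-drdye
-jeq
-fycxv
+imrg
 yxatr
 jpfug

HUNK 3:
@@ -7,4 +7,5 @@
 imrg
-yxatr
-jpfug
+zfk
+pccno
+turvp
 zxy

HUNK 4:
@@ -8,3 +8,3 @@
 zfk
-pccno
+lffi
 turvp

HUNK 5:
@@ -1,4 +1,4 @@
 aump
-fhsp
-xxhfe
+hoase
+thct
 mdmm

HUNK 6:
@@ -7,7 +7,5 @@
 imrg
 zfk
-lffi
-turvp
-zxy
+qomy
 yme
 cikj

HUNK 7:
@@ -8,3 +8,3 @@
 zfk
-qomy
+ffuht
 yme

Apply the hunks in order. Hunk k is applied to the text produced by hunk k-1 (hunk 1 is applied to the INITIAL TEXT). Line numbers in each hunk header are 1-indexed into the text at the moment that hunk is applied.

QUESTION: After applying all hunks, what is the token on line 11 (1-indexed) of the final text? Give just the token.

Hunk 1: at line 2 remove [jisjv,wifg] add [mdmm,vrxk,tplr] -> 14 lines: aump fhsp xxhfe mdmm vrxk tplr drdye jeq fycxv yxatr jpfug zxy yme cikj
Hunk 2: at line 5 remove [drdye,jeq,fycxv] add [imrg] -> 12 lines: aump fhsp xxhfe mdmm vrxk tplr imrg yxatr jpfug zxy yme cikj
Hunk 3: at line 7 remove [yxatr,jpfug] add [zfk,pccno,turvp] -> 13 lines: aump fhsp xxhfe mdmm vrxk tplr imrg zfk pccno turvp zxy yme cikj
Hunk 4: at line 8 remove [pccno] add [lffi] -> 13 lines: aump fhsp xxhfe mdmm vrxk tplr imrg zfk lffi turvp zxy yme cikj
Hunk 5: at line 1 remove [fhsp,xxhfe] add [hoase,thct] -> 13 lines: aump hoase thct mdmm vrxk tplr imrg zfk lffi turvp zxy yme cikj
Hunk 6: at line 7 remove [lffi,turvp,zxy] add [qomy] -> 11 lines: aump hoase thct mdmm vrxk tplr imrg zfk qomy yme cikj
Hunk 7: at line 8 remove [qomy] add [ffuht] -> 11 lines: aump hoase thct mdmm vrxk tplr imrg zfk ffuht yme cikj
Final line 11: cikj

Answer: cikj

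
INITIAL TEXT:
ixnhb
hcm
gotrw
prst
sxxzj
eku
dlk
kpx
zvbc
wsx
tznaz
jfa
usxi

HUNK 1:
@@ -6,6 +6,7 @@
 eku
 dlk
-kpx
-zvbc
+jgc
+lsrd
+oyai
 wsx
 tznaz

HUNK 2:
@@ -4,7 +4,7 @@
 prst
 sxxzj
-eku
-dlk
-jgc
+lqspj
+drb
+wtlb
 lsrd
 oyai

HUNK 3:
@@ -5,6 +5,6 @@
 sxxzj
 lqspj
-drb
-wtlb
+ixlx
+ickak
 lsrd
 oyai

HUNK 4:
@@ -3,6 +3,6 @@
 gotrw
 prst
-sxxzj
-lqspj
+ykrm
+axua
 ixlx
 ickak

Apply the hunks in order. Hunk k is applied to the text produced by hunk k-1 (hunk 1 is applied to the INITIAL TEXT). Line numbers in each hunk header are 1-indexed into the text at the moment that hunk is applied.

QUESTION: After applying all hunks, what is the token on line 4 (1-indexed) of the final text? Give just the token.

Hunk 1: at line 6 remove [kpx,zvbc] add [jgc,lsrd,oyai] -> 14 lines: ixnhb hcm gotrw prst sxxzj eku dlk jgc lsrd oyai wsx tznaz jfa usxi
Hunk 2: at line 4 remove [eku,dlk,jgc] add [lqspj,drb,wtlb] -> 14 lines: ixnhb hcm gotrw prst sxxzj lqspj drb wtlb lsrd oyai wsx tznaz jfa usxi
Hunk 3: at line 5 remove [drb,wtlb] add [ixlx,ickak] -> 14 lines: ixnhb hcm gotrw prst sxxzj lqspj ixlx ickak lsrd oyai wsx tznaz jfa usxi
Hunk 4: at line 3 remove [sxxzj,lqspj] add [ykrm,axua] -> 14 lines: ixnhb hcm gotrw prst ykrm axua ixlx ickak lsrd oyai wsx tznaz jfa usxi
Final line 4: prst

Answer: prst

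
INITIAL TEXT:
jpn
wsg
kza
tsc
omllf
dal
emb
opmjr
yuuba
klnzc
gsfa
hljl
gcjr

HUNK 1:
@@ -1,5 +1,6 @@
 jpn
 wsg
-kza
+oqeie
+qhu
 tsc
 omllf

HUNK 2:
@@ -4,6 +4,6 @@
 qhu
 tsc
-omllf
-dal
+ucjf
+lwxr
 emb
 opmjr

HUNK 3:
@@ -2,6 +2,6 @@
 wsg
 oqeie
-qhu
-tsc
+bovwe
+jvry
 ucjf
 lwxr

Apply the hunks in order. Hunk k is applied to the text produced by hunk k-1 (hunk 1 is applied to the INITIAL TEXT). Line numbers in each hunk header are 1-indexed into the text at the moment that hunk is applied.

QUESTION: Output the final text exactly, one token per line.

Hunk 1: at line 1 remove [kza] add [oqeie,qhu] -> 14 lines: jpn wsg oqeie qhu tsc omllf dal emb opmjr yuuba klnzc gsfa hljl gcjr
Hunk 2: at line 4 remove [omllf,dal] add [ucjf,lwxr] -> 14 lines: jpn wsg oqeie qhu tsc ucjf lwxr emb opmjr yuuba klnzc gsfa hljl gcjr
Hunk 3: at line 2 remove [qhu,tsc] add [bovwe,jvry] -> 14 lines: jpn wsg oqeie bovwe jvry ucjf lwxr emb opmjr yuuba klnzc gsfa hljl gcjr

Answer: jpn
wsg
oqeie
bovwe
jvry
ucjf
lwxr
emb
opmjr
yuuba
klnzc
gsfa
hljl
gcjr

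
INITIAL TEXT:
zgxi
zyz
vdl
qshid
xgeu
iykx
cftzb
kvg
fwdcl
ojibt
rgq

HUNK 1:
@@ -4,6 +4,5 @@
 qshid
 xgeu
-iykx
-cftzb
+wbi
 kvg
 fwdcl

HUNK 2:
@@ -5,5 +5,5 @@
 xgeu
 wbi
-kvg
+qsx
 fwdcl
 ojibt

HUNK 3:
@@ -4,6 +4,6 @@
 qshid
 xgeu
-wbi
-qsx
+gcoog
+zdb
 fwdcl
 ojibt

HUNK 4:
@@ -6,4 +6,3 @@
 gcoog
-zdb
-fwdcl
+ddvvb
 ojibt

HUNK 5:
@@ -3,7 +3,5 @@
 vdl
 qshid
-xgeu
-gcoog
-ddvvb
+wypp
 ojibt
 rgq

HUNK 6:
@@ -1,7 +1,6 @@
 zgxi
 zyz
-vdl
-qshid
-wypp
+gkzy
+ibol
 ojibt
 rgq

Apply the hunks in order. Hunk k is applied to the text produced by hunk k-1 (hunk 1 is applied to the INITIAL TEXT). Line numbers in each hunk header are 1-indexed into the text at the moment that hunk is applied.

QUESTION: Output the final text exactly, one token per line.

Hunk 1: at line 4 remove [iykx,cftzb] add [wbi] -> 10 lines: zgxi zyz vdl qshid xgeu wbi kvg fwdcl ojibt rgq
Hunk 2: at line 5 remove [kvg] add [qsx] -> 10 lines: zgxi zyz vdl qshid xgeu wbi qsx fwdcl ojibt rgq
Hunk 3: at line 4 remove [wbi,qsx] add [gcoog,zdb] -> 10 lines: zgxi zyz vdl qshid xgeu gcoog zdb fwdcl ojibt rgq
Hunk 4: at line 6 remove [zdb,fwdcl] add [ddvvb] -> 9 lines: zgxi zyz vdl qshid xgeu gcoog ddvvb ojibt rgq
Hunk 5: at line 3 remove [xgeu,gcoog,ddvvb] add [wypp] -> 7 lines: zgxi zyz vdl qshid wypp ojibt rgq
Hunk 6: at line 1 remove [vdl,qshid,wypp] add [gkzy,ibol] -> 6 lines: zgxi zyz gkzy ibol ojibt rgq

Answer: zgxi
zyz
gkzy
ibol
ojibt
rgq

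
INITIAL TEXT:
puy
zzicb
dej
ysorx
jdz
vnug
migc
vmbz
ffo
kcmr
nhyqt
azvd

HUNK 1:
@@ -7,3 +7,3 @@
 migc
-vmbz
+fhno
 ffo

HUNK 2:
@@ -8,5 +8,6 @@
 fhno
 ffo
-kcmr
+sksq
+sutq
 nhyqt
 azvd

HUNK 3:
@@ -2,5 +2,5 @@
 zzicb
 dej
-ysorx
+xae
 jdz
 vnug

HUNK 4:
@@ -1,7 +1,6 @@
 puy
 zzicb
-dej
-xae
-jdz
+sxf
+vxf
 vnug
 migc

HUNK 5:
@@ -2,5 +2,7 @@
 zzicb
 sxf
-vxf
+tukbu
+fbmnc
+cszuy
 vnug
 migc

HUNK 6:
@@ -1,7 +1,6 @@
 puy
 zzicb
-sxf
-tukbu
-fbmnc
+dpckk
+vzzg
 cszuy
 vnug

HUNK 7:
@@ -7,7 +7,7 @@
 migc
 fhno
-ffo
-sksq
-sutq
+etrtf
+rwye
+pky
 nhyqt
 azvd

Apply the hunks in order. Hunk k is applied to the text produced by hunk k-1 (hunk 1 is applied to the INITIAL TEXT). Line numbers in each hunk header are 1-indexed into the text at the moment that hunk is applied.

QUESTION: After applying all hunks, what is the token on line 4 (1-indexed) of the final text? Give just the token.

Hunk 1: at line 7 remove [vmbz] add [fhno] -> 12 lines: puy zzicb dej ysorx jdz vnug migc fhno ffo kcmr nhyqt azvd
Hunk 2: at line 8 remove [kcmr] add [sksq,sutq] -> 13 lines: puy zzicb dej ysorx jdz vnug migc fhno ffo sksq sutq nhyqt azvd
Hunk 3: at line 2 remove [ysorx] add [xae] -> 13 lines: puy zzicb dej xae jdz vnug migc fhno ffo sksq sutq nhyqt azvd
Hunk 4: at line 1 remove [dej,xae,jdz] add [sxf,vxf] -> 12 lines: puy zzicb sxf vxf vnug migc fhno ffo sksq sutq nhyqt azvd
Hunk 5: at line 2 remove [vxf] add [tukbu,fbmnc,cszuy] -> 14 lines: puy zzicb sxf tukbu fbmnc cszuy vnug migc fhno ffo sksq sutq nhyqt azvd
Hunk 6: at line 1 remove [sxf,tukbu,fbmnc] add [dpckk,vzzg] -> 13 lines: puy zzicb dpckk vzzg cszuy vnug migc fhno ffo sksq sutq nhyqt azvd
Hunk 7: at line 7 remove [ffo,sksq,sutq] add [etrtf,rwye,pky] -> 13 lines: puy zzicb dpckk vzzg cszuy vnug migc fhno etrtf rwye pky nhyqt azvd
Final line 4: vzzg

Answer: vzzg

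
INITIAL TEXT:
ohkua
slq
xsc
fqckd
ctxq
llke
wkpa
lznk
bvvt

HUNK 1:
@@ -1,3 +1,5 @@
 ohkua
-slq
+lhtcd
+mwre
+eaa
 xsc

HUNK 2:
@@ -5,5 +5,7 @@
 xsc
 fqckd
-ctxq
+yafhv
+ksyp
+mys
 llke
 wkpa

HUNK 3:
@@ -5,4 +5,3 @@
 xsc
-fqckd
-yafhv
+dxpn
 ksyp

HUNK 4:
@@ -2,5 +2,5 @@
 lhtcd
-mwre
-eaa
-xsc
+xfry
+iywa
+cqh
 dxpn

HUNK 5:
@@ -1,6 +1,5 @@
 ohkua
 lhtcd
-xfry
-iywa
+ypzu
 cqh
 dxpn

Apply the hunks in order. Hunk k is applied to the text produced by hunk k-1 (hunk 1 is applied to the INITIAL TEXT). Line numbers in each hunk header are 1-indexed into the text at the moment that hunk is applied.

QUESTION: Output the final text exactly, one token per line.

Answer: ohkua
lhtcd
ypzu
cqh
dxpn
ksyp
mys
llke
wkpa
lznk
bvvt

Derivation:
Hunk 1: at line 1 remove [slq] add [lhtcd,mwre,eaa] -> 11 lines: ohkua lhtcd mwre eaa xsc fqckd ctxq llke wkpa lznk bvvt
Hunk 2: at line 5 remove [ctxq] add [yafhv,ksyp,mys] -> 13 lines: ohkua lhtcd mwre eaa xsc fqckd yafhv ksyp mys llke wkpa lznk bvvt
Hunk 3: at line 5 remove [fqckd,yafhv] add [dxpn] -> 12 lines: ohkua lhtcd mwre eaa xsc dxpn ksyp mys llke wkpa lznk bvvt
Hunk 4: at line 2 remove [mwre,eaa,xsc] add [xfry,iywa,cqh] -> 12 lines: ohkua lhtcd xfry iywa cqh dxpn ksyp mys llke wkpa lznk bvvt
Hunk 5: at line 1 remove [xfry,iywa] add [ypzu] -> 11 lines: ohkua lhtcd ypzu cqh dxpn ksyp mys llke wkpa lznk bvvt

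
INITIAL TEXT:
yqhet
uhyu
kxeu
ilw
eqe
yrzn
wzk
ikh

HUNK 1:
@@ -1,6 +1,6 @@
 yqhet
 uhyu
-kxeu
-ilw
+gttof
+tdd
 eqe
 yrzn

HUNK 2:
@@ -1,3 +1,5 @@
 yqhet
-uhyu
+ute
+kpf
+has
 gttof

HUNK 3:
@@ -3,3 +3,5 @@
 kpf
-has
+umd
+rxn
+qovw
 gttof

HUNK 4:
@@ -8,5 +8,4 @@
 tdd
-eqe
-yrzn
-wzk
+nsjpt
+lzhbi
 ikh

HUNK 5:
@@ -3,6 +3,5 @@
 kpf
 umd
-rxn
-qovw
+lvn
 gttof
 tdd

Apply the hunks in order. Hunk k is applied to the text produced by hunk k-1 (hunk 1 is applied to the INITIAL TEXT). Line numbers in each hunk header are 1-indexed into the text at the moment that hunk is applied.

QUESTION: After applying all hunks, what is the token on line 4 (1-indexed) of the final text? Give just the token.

Answer: umd

Derivation:
Hunk 1: at line 1 remove [kxeu,ilw] add [gttof,tdd] -> 8 lines: yqhet uhyu gttof tdd eqe yrzn wzk ikh
Hunk 2: at line 1 remove [uhyu] add [ute,kpf,has] -> 10 lines: yqhet ute kpf has gttof tdd eqe yrzn wzk ikh
Hunk 3: at line 3 remove [has] add [umd,rxn,qovw] -> 12 lines: yqhet ute kpf umd rxn qovw gttof tdd eqe yrzn wzk ikh
Hunk 4: at line 8 remove [eqe,yrzn,wzk] add [nsjpt,lzhbi] -> 11 lines: yqhet ute kpf umd rxn qovw gttof tdd nsjpt lzhbi ikh
Hunk 5: at line 3 remove [rxn,qovw] add [lvn] -> 10 lines: yqhet ute kpf umd lvn gttof tdd nsjpt lzhbi ikh
Final line 4: umd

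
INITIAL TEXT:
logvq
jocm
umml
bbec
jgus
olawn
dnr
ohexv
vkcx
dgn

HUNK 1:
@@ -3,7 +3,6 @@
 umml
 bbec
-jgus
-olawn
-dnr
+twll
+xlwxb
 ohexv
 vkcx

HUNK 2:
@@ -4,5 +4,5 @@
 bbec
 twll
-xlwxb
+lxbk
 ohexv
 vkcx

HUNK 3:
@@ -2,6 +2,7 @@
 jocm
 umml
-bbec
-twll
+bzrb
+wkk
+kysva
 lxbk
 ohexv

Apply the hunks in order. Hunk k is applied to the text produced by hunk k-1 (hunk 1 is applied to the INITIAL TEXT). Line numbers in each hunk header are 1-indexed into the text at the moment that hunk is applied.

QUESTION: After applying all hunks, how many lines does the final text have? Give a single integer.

Hunk 1: at line 3 remove [jgus,olawn,dnr] add [twll,xlwxb] -> 9 lines: logvq jocm umml bbec twll xlwxb ohexv vkcx dgn
Hunk 2: at line 4 remove [xlwxb] add [lxbk] -> 9 lines: logvq jocm umml bbec twll lxbk ohexv vkcx dgn
Hunk 3: at line 2 remove [bbec,twll] add [bzrb,wkk,kysva] -> 10 lines: logvq jocm umml bzrb wkk kysva lxbk ohexv vkcx dgn
Final line count: 10

Answer: 10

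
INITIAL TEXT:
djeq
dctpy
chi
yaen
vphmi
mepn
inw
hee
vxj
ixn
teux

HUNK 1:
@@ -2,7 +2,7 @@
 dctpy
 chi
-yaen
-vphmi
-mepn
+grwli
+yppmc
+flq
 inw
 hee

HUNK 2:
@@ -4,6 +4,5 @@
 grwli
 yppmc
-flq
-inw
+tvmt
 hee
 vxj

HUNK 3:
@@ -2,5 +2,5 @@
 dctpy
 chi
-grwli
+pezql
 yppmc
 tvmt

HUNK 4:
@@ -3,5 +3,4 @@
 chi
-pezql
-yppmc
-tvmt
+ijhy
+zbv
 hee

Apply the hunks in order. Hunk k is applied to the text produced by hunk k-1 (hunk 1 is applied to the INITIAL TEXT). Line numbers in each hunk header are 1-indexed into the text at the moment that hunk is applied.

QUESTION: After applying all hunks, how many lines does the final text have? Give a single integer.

Answer: 9

Derivation:
Hunk 1: at line 2 remove [yaen,vphmi,mepn] add [grwli,yppmc,flq] -> 11 lines: djeq dctpy chi grwli yppmc flq inw hee vxj ixn teux
Hunk 2: at line 4 remove [flq,inw] add [tvmt] -> 10 lines: djeq dctpy chi grwli yppmc tvmt hee vxj ixn teux
Hunk 3: at line 2 remove [grwli] add [pezql] -> 10 lines: djeq dctpy chi pezql yppmc tvmt hee vxj ixn teux
Hunk 4: at line 3 remove [pezql,yppmc,tvmt] add [ijhy,zbv] -> 9 lines: djeq dctpy chi ijhy zbv hee vxj ixn teux
Final line count: 9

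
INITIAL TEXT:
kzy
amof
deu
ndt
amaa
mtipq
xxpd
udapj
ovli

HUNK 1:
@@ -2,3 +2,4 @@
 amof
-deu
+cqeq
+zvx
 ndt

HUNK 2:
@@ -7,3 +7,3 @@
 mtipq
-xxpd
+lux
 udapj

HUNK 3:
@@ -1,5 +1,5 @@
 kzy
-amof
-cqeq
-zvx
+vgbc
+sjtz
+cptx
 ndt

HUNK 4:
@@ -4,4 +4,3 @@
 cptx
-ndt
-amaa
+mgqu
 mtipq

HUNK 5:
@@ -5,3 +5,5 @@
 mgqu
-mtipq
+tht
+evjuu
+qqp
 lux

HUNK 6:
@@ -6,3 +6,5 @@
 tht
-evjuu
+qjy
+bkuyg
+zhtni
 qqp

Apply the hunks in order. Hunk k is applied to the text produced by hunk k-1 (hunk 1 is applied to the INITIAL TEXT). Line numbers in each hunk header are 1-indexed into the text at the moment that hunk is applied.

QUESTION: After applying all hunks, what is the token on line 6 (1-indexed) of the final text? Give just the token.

Answer: tht

Derivation:
Hunk 1: at line 2 remove [deu] add [cqeq,zvx] -> 10 lines: kzy amof cqeq zvx ndt amaa mtipq xxpd udapj ovli
Hunk 2: at line 7 remove [xxpd] add [lux] -> 10 lines: kzy amof cqeq zvx ndt amaa mtipq lux udapj ovli
Hunk 3: at line 1 remove [amof,cqeq,zvx] add [vgbc,sjtz,cptx] -> 10 lines: kzy vgbc sjtz cptx ndt amaa mtipq lux udapj ovli
Hunk 4: at line 4 remove [ndt,amaa] add [mgqu] -> 9 lines: kzy vgbc sjtz cptx mgqu mtipq lux udapj ovli
Hunk 5: at line 5 remove [mtipq] add [tht,evjuu,qqp] -> 11 lines: kzy vgbc sjtz cptx mgqu tht evjuu qqp lux udapj ovli
Hunk 6: at line 6 remove [evjuu] add [qjy,bkuyg,zhtni] -> 13 lines: kzy vgbc sjtz cptx mgqu tht qjy bkuyg zhtni qqp lux udapj ovli
Final line 6: tht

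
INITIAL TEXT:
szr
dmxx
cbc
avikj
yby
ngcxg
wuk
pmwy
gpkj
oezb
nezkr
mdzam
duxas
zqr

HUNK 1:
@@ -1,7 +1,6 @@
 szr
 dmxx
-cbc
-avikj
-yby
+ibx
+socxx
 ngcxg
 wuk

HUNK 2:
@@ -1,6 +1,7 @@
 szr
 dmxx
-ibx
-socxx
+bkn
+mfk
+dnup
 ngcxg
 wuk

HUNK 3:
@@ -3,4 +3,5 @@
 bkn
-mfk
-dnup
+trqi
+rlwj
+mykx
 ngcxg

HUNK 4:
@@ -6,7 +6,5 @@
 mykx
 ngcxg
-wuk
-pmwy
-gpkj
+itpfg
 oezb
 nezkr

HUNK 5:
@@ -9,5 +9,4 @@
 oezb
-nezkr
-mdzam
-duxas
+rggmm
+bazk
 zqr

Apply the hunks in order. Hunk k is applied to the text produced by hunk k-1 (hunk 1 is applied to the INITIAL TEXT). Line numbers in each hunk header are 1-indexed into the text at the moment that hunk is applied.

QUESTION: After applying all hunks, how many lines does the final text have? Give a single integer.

Hunk 1: at line 1 remove [cbc,avikj,yby] add [ibx,socxx] -> 13 lines: szr dmxx ibx socxx ngcxg wuk pmwy gpkj oezb nezkr mdzam duxas zqr
Hunk 2: at line 1 remove [ibx,socxx] add [bkn,mfk,dnup] -> 14 lines: szr dmxx bkn mfk dnup ngcxg wuk pmwy gpkj oezb nezkr mdzam duxas zqr
Hunk 3: at line 3 remove [mfk,dnup] add [trqi,rlwj,mykx] -> 15 lines: szr dmxx bkn trqi rlwj mykx ngcxg wuk pmwy gpkj oezb nezkr mdzam duxas zqr
Hunk 4: at line 6 remove [wuk,pmwy,gpkj] add [itpfg] -> 13 lines: szr dmxx bkn trqi rlwj mykx ngcxg itpfg oezb nezkr mdzam duxas zqr
Hunk 5: at line 9 remove [nezkr,mdzam,duxas] add [rggmm,bazk] -> 12 lines: szr dmxx bkn trqi rlwj mykx ngcxg itpfg oezb rggmm bazk zqr
Final line count: 12

Answer: 12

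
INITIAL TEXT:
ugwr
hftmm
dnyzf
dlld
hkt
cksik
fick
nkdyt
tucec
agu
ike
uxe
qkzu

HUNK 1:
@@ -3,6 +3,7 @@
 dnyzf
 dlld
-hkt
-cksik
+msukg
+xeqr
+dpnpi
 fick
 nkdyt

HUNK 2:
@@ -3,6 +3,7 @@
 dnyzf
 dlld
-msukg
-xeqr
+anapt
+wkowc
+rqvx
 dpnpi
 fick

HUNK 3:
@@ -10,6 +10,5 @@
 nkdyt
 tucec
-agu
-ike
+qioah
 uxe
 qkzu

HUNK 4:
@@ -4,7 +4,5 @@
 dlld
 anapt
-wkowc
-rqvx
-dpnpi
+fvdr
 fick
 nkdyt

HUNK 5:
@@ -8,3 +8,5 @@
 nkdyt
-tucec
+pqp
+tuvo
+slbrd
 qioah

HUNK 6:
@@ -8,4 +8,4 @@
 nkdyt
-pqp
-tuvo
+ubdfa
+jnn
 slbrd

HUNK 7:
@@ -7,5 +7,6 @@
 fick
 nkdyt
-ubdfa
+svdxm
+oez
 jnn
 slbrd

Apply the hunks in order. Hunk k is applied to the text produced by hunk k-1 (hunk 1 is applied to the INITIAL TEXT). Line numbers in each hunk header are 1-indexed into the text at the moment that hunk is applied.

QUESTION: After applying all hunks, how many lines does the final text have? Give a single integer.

Hunk 1: at line 3 remove [hkt,cksik] add [msukg,xeqr,dpnpi] -> 14 lines: ugwr hftmm dnyzf dlld msukg xeqr dpnpi fick nkdyt tucec agu ike uxe qkzu
Hunk 2: at line 3 remove [msukg,xeqr] add [anapt,wkowc,rqvx] -> 15 lines: ugwr hftmm dnyzf dlld anapt wkowc rqvx dpnpi fick nkdyt tucec agu ike uxe qkzu
Hunk 3: at line 10 remove [agu,ike] add [qioah] -> 14 lines: ugwr hftmm dnyzf dlld anapt wkowc rqvx dpnpi fick nkdyt tucec qioah uxe qkzu
Hunk 4: at line 4 remove [wkowc,rqvx,dpnpi] add [fvdr] -> 12 lines: ugwr hftmm dnyzf dlld anapt fvdr fick nkdyt tucec qioah uxe qkzu
Hunk 5: at line 8 remove [tucec] add [pqp,tuvo,slbrd] -> 14 lines: ugwr hftmm dnyzf dlld anapt fvdr fick nkdyt pqp tuvo slbrd qioah uxe qkzu
Hunk 6: at line 8 remove [pqp,tuvo] add [ubdfa,jnn] -> 14 lines: ugwr hftmm dnyzf dlld anapt fvdr fick nkdyt ubdfa jnn slbrd qioah uxe qkzu
Hunk 7: at line 7 remove [ubdfa] add [svdxm,oez] -> 15 lines: ugwr hftmm dnyzf dlld anapt fvdr fick nkdyt svdxm oez jnn slbrd qioah uxe qkzu
Final line count: 15

Answer: 15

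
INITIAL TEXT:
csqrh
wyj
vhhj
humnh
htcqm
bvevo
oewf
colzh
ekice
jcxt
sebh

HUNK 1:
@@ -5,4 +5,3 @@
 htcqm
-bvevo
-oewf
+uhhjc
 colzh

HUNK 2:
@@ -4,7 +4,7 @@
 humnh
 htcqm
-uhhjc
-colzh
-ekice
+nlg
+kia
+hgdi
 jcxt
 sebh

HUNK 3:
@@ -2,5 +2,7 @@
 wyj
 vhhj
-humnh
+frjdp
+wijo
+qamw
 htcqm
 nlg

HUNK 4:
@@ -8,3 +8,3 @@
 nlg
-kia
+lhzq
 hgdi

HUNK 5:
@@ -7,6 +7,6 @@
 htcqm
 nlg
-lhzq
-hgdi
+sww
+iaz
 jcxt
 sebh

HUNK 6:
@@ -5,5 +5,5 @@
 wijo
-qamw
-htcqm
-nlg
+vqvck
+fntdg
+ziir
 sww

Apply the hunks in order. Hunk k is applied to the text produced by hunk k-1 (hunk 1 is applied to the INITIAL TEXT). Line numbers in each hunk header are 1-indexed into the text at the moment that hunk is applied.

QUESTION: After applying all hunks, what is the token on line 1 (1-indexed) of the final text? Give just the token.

Hunk 1: at line 5 remove [bvevo,oewf] add [uhhjc] -> 10 lines: csqrh wyj vhhj humnh htcqm uhhjc colzh ekice jcxt sebh
Hunk 2: at line 4 remove [uhhjc,colzh,ekice] add [nlg,kia,hgdi] -> 10 lines: csqrh wyj vhhj humnh htcqm nlg kia hgdi jcxt sebh
Hunk 3: at line 2 remove [humnh] add [frjdp,wijo,qamw] -> 12 lines: csqrh wyj vhhj frjdp wijo qamw htcqm nlg kia hgdi jcxt sebh
Hunk 4: at line 8 remove [kia] add [lhzq] -> 12 lines: csqrh wyj vhhj frjdp wijo qamw htcqm nlg lhzq hgdi jcxt sebh
Hunk 5: at line 7 remove [lhzq,hgdi] add [sww,iaz] -> 12 lines: csqrh wyj vhhj frjdp wijo qamw htcqm nlg sww iaz jcxt sebh
Hunk 6: at line 5 remove [qamw,htcqm,nlg] add [vqvck,fntdg,ziir] -> 12 lines: csqrh wyj vhhj frjdp wijo vqvck fntdg ziir sww iaz jcxt sebh
Final line 1: csqrh

Answer: csqrh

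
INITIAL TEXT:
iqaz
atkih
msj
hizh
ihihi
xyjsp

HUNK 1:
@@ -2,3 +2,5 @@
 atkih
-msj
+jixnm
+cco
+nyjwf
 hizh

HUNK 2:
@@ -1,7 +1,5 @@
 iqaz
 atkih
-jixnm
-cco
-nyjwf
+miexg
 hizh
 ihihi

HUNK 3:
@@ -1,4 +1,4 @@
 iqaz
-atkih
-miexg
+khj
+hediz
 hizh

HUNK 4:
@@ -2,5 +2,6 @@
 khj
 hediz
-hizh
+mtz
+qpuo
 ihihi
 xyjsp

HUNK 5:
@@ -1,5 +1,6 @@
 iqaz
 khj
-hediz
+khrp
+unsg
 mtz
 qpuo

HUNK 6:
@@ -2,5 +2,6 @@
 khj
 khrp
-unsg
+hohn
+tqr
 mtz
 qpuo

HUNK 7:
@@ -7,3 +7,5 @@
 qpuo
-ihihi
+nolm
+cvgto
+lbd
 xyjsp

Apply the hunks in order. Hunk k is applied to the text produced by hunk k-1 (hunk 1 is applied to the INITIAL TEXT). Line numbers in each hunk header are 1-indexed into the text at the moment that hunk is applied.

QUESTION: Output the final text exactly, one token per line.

Hunk 1: at line 2 remove [msj] add [jixnm,cco,nyjwf] -> 8 lines: iqaz atkih jixnm cco nyjwf hizh ihihi xyjsp
Hunk 2: at line 1 remove [jixnm,cco,nyjwf] add [miexg] -> 6 lines: iqaz atkih miexg hizh ihihi xyjsp
Hunk 3: at line 1 remove [atkih,miexg] add [khj,hediz] -> 6 lines: iqaz khj hediz hizh ihihi xyjsp
Hunk 4: at line 2 remove [hizh] add [mtz,qpuo] -> 7 lines: iqaz khj hediz mtz qpuo ihihi xyjsp
Hunk 5: at line 1 remove [hediz] add [khrp,unsg] -> 8 lines: iqaz khj khrp unsg mtz qpuo ihihi xyjsp
Hunk 6: at line 2 remove [unsg] add [hohn,tqr] -> 9 lines: iqaz khj khrp hohn tqr mtz qpuo ihihi xyjsp
Hunk 7: at line 7 remove [ihihi] add [nolm,cvgto,lbd] -> 11 lines: iqaz khj khrp hohn tqr mtz qpuo nolm cvgto lbd xyjsp

Answer: iqaz
khj
khrp
hohn
tqr
mtz
qpuo
nolm
cvgto
lbd
xyjsp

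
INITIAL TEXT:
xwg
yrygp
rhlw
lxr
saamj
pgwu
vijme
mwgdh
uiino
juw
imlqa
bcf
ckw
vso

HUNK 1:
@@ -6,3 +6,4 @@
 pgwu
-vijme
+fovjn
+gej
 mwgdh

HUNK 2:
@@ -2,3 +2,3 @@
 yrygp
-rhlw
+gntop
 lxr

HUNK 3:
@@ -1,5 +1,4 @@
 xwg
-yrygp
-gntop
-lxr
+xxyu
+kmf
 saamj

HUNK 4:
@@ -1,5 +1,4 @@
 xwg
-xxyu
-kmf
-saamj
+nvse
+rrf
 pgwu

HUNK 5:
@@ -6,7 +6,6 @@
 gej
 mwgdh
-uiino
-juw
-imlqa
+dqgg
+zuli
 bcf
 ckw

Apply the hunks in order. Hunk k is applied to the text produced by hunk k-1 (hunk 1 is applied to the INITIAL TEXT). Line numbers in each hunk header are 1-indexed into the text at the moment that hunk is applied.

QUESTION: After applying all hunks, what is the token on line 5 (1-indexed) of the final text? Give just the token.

Hunk 1: at line 6 remove [vijme] add [fovjn,gej] -> 15 lines: xwg yrygp rhlw lxr saamj pgwu fovjn gej mwgdh uiino juw imlqa bcf ckw vso
Hunk 2: at line 2 remove [rhlw] add [gntop] -> 15 lines: xwg yrygp gntop lxr saamj pgwu fovjn gej mwgdh uiino juw imlqa bcf ckw vso
Hunk 3: at line 1 remove [yrygp,gntop,lxr] add [xxyu,kmf] -> 14 lines: xwg xxyu kmf saamj pgwu fovjn gej mwgdh uiino juw imlqa bcf ckw vso
Hunk 4: at line 1 remove [xxyu,kmf,saamj] add [nvse,rrf] -> 13 lines: xwg nvse rrf pgwu fovjn gej mwgdh uiino juw imlqa bcf ckw vso
Hunk 5: at line 6 remove [uiino,juw,imlqa] add [dqgg,zuli] -> 12 lines: xwg nvse rrf pgwu fovjn gej mwgdh dqgg zuli bcf ckw vso
Final line 5: fovjn

Answer: fovjn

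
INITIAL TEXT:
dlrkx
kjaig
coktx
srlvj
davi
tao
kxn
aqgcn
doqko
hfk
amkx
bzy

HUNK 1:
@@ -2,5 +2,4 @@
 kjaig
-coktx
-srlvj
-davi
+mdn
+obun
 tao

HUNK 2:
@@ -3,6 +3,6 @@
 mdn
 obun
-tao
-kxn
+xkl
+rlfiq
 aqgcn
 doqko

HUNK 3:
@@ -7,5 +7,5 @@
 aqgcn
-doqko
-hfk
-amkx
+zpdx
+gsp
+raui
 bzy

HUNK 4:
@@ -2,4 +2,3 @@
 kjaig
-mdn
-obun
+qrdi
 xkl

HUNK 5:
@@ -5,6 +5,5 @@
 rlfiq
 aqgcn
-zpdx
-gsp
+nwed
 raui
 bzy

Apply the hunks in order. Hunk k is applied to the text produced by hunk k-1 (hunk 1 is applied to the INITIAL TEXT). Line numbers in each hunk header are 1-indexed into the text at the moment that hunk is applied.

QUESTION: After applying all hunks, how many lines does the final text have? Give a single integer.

Answer: 9

Derivation:
Hunk 1: at line 2 remove [coktx,srlvj,davi] add [mdn,obun] -> 11 lines: dlrkx kjaig mdn obun tao kxn aqgcn doqko hfk amkx bzy
Hunk 2: at line 3 remove [tao,kxn] add [xkl,rlfiq] -> 11 lines: dlrkx kjaig mdn obun xkl rlfiq aqgcn doqko hfk amkx bzy
Hunk 3: at line 7 remove [doqko,hfk,amkx] add [zpdx,gsp,raui] -> 11 lines: dlrkx kjaig mdn obun xkl rlfiq aqgcn zpdx gsp raui bzy
Hunk 4: at line 2 remove [mdn,obun] add [qrdi] -> 10 lines: dlrkx kjaig qrdi xkl rlfiq aqgcn zpdx gsp raui bzy
Hunk 5: at line 5 remove [zpdx,gsp] add [nwed] -> 9 lines: dlrkx kjaig qrdi xkl rlfiq aqgcn nwed raui bzy
Final line count: 9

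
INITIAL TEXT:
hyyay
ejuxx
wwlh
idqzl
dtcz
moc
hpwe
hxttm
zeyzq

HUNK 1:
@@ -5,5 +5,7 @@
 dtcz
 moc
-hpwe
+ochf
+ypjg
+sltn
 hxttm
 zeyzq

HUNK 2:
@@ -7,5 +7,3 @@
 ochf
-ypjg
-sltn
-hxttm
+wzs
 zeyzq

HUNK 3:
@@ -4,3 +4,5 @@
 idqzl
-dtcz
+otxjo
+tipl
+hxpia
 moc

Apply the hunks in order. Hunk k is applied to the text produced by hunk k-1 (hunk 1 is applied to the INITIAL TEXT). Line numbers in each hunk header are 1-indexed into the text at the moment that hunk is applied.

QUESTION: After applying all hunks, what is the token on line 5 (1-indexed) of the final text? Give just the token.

Hunk 1: at line 5 remove [hpwe] add [ochf,ypjg,sltn] -> 11 lines: hyyay ejuxx wwlh idqzl dtcz moc ochf ypjg sltn hxttm zeyzq
Hunk 2: at line 7 remove [ypjg,sltn,hxttm] add [wzs] -> 9 lines: hyyay ejuxx wwlh idqzl dtcz moc ochf wzs zeyzq
Hunk 3: at line 4 remove [dtcz] add [otxjo,tipl,hxpia] -> 11 lines: hyyay ejuxx wwlh idqzl otxjo tipl hxpia moc ochf wzs zeyzq
Final line 5: otxjo

Answer: otxjo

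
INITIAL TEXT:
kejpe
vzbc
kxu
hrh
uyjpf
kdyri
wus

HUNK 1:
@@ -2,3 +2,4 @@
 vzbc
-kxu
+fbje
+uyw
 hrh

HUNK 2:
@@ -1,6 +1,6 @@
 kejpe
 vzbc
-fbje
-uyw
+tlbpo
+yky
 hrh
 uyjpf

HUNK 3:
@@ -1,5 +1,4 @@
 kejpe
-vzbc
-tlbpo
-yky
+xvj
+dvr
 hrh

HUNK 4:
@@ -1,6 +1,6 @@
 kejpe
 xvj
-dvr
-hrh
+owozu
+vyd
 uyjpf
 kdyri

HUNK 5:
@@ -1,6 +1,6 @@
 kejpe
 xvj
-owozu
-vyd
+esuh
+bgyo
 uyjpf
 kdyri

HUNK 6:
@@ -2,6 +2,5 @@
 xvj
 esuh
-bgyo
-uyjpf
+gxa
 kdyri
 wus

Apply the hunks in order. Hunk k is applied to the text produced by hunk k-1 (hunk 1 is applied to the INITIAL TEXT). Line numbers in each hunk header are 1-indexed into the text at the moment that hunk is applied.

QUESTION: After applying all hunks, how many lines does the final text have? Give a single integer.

Answer: 6

Derivation:
Hunk 1: at line 2 remove [kxu] add [fbje,uyw] -> 8 lines: kejpe vzbc fbje uyw hrh uyjpf kdyri wus
Hunk 2: at line 1 remove [fbje,uyw] add [tlbpo,yky] -> 8 lines: kejpe vzbc tlbpo yky hrh uyjpf kdyri wus
Hunk 3: at line 1 remove [vzbc,tlbpo,yky] add [xvj,dvr] -> 7 lines: kejpe xvj dvr hrh uyjpf kdyri wus
Hunk 4: at line 1 remove [dvr,hrh] add [owozu,vyd] -> 7 lines: kejpe xvj owozu vyd uyjpf kdyri wus
Hunk 5: at line 1 remove [owozu,vyd] add [esuh,bgyo] -> 7 lines: kejpe xvj esuh bgyo uyjpf kdyri wus
Hunk 6: at line 2 remove [bgyo,uyjpf] add [gxa] -> 6 lines: kejpe xvj esuh gxa kdyri wus
Final line count: 6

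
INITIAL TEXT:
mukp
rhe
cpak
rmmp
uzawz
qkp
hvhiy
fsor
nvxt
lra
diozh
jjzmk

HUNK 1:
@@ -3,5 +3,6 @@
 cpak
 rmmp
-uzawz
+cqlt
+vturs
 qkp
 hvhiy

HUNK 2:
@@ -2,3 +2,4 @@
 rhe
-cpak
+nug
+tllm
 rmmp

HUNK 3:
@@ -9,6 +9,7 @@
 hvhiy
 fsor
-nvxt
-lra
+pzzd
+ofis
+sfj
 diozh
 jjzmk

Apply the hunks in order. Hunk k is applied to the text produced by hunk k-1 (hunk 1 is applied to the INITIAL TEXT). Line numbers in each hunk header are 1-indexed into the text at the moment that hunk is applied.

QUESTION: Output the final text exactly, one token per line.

Answer: mukp
rhe
nug
tllm
rmmp
cqlt
vturs
qkp
hvhiy
fsor
pzzd
ofis
sfj
diozh
jjzmk

Derivation:
Hunk 1: at line 3 remove [uzawz] add [cqlt,vturs] -> 13 lines: mukp rhe cpak rmmp cqlt vturs qkp hvhiy fsor nvxt lra diozh jjzmk
Hunk 2: at line 2 remove [cpak] add [nug,tllm] -> 14 lines: mukp rhe nug tllm rmmp cqlt vturs qkp hvhiy fsor nvxt lra diozh jjzmk
Hunk 3: at line 9 remove [nvxt,lra] add [pzzd,ofis,sfj] -> 15 lines: mukp rhe nug tllm rmmp cqlt vturs qkp hvhiy fsor pzzd ofis sfj diozh jjzmk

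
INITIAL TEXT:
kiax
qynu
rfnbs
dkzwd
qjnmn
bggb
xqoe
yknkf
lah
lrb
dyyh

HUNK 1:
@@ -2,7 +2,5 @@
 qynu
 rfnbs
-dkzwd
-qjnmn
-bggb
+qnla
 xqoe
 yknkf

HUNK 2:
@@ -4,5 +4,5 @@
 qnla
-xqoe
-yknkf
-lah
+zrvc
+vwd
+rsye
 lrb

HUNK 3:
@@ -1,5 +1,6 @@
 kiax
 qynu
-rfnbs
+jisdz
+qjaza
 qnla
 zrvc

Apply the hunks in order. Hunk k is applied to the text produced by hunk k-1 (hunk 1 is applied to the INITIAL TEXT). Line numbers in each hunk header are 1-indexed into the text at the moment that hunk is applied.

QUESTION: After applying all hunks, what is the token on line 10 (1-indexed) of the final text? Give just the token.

Hunk 1: at line 2 remove [dkzwd,qjnmn,bggb] add [qnla] -> 9 lines: kiax qynu rfnbs qnla xqoe yknkf lah lrb dyyh
Hunk 2: at line 4 remove [xqoe,yknkf,lah] add [zrvc,vwd,rsye] -> 9 lines: kiax qynu rfnbs qnla zrvc vwd rsye lrb dyyh
Hunk 3: at line 1 remove [rfnbs] add [jisdz,qjaza] -> 10 lines: kiax qynu jisdz qjaza qnla zrvc vwd rsye lrb dyyh
Final line 10: dyyh

Answer: dyyh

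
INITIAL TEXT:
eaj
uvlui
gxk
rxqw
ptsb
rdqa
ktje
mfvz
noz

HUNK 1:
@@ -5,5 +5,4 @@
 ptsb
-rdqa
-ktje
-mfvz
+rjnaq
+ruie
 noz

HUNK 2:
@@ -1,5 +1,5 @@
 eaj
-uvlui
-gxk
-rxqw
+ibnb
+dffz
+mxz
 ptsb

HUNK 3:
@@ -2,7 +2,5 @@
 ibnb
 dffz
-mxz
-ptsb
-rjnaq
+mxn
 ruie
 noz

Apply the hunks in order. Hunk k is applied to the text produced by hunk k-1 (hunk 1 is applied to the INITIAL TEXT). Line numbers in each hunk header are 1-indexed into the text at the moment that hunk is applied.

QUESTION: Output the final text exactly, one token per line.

Hunk 1: at line 5 remove [rdqa,ktje,mfvz] add [rjnaq,ruie] -> 8 lines: eaj uvlui gxk rxqw ptsb rjnaq ruie noz
Hunk 2: at line 1 remove [uvlui,gxk,rxqw] add [ibnb,dffz,mxz] -> 8 lines: eaj ibnb dffz mxz ptsb rjnaq ruie noz
Hunk 3: at line 2 remove [mxz,ptsb,rjnaq] add [mxn] -> 6 lines: eaj ibnb dffz mxn ruie noz

Answer: eaj
ibnb
dffz
mxn
ruie
noz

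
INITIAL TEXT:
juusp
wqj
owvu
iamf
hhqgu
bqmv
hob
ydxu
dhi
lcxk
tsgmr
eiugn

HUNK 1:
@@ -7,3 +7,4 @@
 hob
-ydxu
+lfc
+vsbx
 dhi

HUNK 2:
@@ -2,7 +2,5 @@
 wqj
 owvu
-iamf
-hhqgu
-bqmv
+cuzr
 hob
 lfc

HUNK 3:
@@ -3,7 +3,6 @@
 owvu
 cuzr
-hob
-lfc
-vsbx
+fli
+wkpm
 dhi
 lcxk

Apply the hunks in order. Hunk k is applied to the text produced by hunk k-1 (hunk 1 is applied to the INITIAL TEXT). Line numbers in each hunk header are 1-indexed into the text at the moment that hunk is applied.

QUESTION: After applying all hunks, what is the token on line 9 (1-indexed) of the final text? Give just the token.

Hunk 1: at line 7 remove [ydxu] add [lfc,vsbx] -> 13 lines: juusp wqj owvu iamf hhqgu bqmv hob lfc vsbx dhi lcxk tsgmr eiugn
Hunk 2: at line 2 remove [iamf,hhqgu,bqmv] add [cuzr] -> 11 lines: juusp wqj owvu cuzr hob lfc vsbx dhi lcxk tsgmr eiugn
Hunk 3: at line 3 remove [hob,lfc,vsbx] add [fli,wkpm] -> 10 lines: juusp wqj owvu cuzr fli wkpm dhi lcxk tsgmr eiugn
Final line 9: tsgmr

Answer: tsgmr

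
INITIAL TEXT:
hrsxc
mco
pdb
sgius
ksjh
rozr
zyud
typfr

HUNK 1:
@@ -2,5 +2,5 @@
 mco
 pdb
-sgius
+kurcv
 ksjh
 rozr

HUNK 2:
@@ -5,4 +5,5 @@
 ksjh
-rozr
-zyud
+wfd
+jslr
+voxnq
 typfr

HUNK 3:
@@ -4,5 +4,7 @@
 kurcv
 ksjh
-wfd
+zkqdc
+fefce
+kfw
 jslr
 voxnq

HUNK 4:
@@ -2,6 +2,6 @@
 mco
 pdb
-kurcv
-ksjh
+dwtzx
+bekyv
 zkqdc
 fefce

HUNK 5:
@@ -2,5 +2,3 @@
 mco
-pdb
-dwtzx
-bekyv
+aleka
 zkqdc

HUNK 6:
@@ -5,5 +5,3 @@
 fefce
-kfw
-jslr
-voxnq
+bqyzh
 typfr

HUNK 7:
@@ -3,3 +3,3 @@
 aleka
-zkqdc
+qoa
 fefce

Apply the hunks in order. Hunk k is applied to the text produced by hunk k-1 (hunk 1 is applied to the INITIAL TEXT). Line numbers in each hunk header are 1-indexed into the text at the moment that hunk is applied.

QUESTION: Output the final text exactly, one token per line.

Answer: hrsxc
mco
aleka
qoa
fefce
bqyzh
typfr

Derivation:
Hunk 1: at line 2 remove [sgius] add [kurcv] -> 8 lines: hrsxc mco pdb kurcv ksjh rozr zyud typfr
Hunk 2: at line 5 remove [rozr,zyud] add [wfd,jslr,voxnq] -> 9 lines: hrsxc mco pdb kurcv ksjh wfd jslr voxnq typfr
Hunk 3: at line 4 remove [wfd] add [zkqdc,fefce,kfw] -> 11 lines: hrsxc mco pdb kurcv ksjh zkqdc fefce kfw jslr voxnq typfr
Hunk 4: at line 2 remove [kurcv,ksjh] add [dwtzx,bekyv] -> 11 lines: hrsxc mco pdb dwtzx bekyv zkqdc fefce kfw jslr voxnq typfr
Hunk 5: at line 2 remove [pdb,dwtzx,bekyv] add [aleka] -> 9 lines: hrsxc mco aleka zkqdc fefce kfw jslr voxnq typfr
Hunk 6: at line 5 remove [kfw,jslr,voxnq] add [bqyzh] -> 7 lines: hrsxc mco aleka zkqdc fefce bqyzh typfr
Hunk 7: at line 3 remove [zkqdc] add [qoa] -> 7 lines: hrsxc mco aleka qoa fefce bqyzh typfr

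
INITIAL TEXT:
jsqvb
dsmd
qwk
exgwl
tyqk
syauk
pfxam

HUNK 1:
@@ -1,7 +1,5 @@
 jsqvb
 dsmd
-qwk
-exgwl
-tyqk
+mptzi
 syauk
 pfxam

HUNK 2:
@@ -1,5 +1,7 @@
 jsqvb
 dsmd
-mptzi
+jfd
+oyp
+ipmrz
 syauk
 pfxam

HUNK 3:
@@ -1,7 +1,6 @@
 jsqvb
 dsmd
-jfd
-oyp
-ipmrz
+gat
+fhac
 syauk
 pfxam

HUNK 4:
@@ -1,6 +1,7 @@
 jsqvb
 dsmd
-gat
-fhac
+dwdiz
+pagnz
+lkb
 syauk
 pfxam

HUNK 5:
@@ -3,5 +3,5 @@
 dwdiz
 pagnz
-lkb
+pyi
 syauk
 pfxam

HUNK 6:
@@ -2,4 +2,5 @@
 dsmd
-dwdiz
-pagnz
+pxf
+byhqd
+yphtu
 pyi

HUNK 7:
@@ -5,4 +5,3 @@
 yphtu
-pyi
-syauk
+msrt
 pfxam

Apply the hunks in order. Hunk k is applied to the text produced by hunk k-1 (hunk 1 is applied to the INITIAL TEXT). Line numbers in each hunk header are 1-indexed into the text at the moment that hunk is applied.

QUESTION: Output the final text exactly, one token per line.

Answer: jsqvb
dsmd
pxf
byhqd
yphtu
msrt
pfxam

Derivation:
Hunk 1: at line 1 remove [qwk,exgwl,tyqk] add [mptzi] -> 5 lines: jsqvb dsmd mptzi syauk pfxam
Hunk 2: at line 1 remove [mptzi] add [jfd,oyp,ipmrz] -> 7 lines: jsqvb dsmd jfd oyp ipmrz syauk pfxam
Hunk 3: at line 1 remove [jfd,oyp,ipmrz] add [gat,fhac] -> 6 lines: jsqvb dsmd gat fhac syauk pfxam
Hunk 4: at line 1 remove [gat,fhac] add [dwdiz,pagnz,lkb] -> 7 lines: jsqvb dsmd dwdiz pagnz lkb syauk pfxam
Hunk 5: at line 3 remove [lkb] add [pyi] -> 7 lines: jsqvb dsmd dwdiz pagnz pyi syauk pfxam
Hunk 6: at line 2 remove [dwdiz,pagnz] add [pxf,byhqd,yphtu] -> 8 lines: jsqvb dsmd pxf byhqd yphtu pyi syauk pfxam
Hunk 7: at line 5 remove [pyi,syauk] add [msrt] -> 7 lines: jsqvb dsmd pxf byhqd yphtu msrt pfxam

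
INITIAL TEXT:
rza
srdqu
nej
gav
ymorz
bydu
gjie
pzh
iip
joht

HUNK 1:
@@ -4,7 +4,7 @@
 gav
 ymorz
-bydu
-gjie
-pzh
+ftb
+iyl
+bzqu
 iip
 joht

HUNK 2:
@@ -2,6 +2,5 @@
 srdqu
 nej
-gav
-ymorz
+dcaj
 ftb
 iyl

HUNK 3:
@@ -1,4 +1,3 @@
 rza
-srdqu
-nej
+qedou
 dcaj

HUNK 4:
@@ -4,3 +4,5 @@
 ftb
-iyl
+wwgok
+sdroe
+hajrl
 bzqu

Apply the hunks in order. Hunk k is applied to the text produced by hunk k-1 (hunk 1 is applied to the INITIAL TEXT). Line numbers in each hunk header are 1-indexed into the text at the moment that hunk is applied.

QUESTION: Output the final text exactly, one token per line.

Answer: rza
qedou
dcaj
ftb
wwgok
sdroe
hajrl
bzqu
iip
joht

Derivation:
Hunk 1: at line 4 remove [bydu,gjie,pzh] add [ftb,iyl,bzqu] -> 10 lines: rza srdqu nej gav ymorz ftb iyl bzqu iip joht
Hunk 2: at line 2 remove [gav,ymorz] add [dcaj] -> 9 lines: rza srdqu nej dcaj ftb iyl bzqu iip joht
Hunk 3: at line 1 remove [srdqu,nej] add [qedou] -> 8 lines: rza qedou dcaj ftb iyl bzqu iip joht
Hunk 4: at line 4 remove [iyl] add [wwgok,sdroe,hajrl] -> 10 lines: rza qedou dcaj ftb wwgok sdroe hajrl bzqu iip joht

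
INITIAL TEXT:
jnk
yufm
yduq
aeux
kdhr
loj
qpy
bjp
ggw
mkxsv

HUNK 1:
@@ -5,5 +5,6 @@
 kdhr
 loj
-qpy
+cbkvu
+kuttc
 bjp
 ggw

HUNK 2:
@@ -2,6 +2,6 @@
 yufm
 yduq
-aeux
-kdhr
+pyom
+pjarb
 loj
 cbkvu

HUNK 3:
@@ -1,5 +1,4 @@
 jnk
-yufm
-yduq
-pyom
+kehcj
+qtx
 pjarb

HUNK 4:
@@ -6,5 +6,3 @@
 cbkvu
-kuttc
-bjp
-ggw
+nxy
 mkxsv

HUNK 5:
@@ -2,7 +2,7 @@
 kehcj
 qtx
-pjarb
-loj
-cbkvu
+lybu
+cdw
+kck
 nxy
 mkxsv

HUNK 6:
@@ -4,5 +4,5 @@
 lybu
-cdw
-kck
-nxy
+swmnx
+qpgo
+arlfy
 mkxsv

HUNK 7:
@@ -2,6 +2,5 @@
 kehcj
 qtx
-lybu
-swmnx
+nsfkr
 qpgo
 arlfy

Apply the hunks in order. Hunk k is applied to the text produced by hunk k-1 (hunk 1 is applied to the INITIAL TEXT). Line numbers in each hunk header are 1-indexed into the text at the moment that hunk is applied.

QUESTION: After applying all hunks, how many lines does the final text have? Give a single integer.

Hunk 1: at line 5 remove [qpy] add [cbkvu,kuttc] -> 11 lines: jnk yufm yduq aeux kdhr loj cbkvu kuttc bjp ggw mkxsv
Hunk 2: at line 2 remove [aeux,kdhr] add [pyom,pjarb] -> 11 lines: jnk yufm yduq pyom pjarb loj cbkvu kuttc bjp ggw mkxsv
Hunk 3: at line 1 remove [yufm,yduq,pyom] add [kehcj,qtx] -> 10 lines: jnk kehcj qtx pjarb loj cbkvu kuttc bjp ggw mkxsv
Hunk 4: at line 6 remove [kuttc,bjp,ggw] add [nxy] -> 8 lines: jnk kehcj qtx pjarb loj cbkvu nxy mkxsv
Hunk 5: at line 2 remove [pjarb,loj,cbkvu] add [lybu,cdw,kck] -> 8 lines: jnk kehcj qtx lybu cdw kck nxy mkxsv
Hunk 6: at line 4 remove [cdw,kck,nxy] add [swmnx,qpgo,arlfy] -> 8 lines: jnk kehcj qtx lybu swmnx qpgo arlfy mkxsv
Hunk 7: at line 2 remove [lybu,swmnx] add [nsfkr] -> 7 lines: jnk kehcj qtx nsfkr qpgo arlfy mkxsv
Final line count: 7

Answer: 7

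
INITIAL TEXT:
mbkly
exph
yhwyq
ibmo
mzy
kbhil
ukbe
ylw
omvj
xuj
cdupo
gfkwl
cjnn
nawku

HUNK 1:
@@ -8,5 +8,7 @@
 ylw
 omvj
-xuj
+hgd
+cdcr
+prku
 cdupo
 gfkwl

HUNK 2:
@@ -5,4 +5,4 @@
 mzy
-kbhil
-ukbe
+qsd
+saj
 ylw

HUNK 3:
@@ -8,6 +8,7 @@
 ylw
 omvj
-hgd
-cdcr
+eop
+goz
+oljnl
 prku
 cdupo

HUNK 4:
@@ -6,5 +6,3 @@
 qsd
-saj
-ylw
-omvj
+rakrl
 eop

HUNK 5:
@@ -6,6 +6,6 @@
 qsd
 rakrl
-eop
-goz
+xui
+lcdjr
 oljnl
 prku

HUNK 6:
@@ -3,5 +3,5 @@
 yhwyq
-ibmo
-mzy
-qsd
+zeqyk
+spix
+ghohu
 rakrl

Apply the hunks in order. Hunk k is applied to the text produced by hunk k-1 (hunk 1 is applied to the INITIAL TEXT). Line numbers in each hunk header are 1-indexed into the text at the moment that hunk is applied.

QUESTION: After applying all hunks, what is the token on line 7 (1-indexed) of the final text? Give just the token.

Answer: rakrl

Derivation:
Hunk 1: at line 8 remove [xuj] add [hgd,cdcr,prku] -> 16 lines: mbkly exph yhwyq ibmo mzy kbhil ukbe ylw omvj hgd cdcr prku cdupo gfkwl cjnn nawku
Hunk 2: at line 5 remove [kbhil,ukbe] add [qsd,saj] -> 16 lines: mbkly exph yhwyq ibmo mzy qsd saj ylw omvj hgd cdcr prku cdupo gfkwl cjnn nawku
Hunk 3: at line 8 remove [hgd,cdcr] add [eop,goz,oljnl] -> 17 lines: mbkly exph yhwyq ibmo mzy qsd saj ylw omvj eop goz oljnl prku cdupo gfkwl cjnn nawku
Hunk 4: at line 6 remove [saj,ylw,omvj] add [rakrl] -> 15 lines: mbkly exph yhwyq ibmo mzy qsd rakrl eop goz oljnl prku cdupo gfkwl cjnn nawku
Hunk 5: at line 6 remove [eop,goz] add [xui,lcdjr] -> 15 lines: mbkly exph yhwyq ibmo mzy qsd rakrl xui lcdjr oljnl prku cdupo gfkwl cjnn nawku
Hunk 6: at line 3 remove [ibmo,mzy,qsd] add [zeqyk,spix,ghohu] -> 15 lines: mbkly exph yhwyq zeqyk spix ghohu rakrl xui lcdjr oljnl prku cdupo gfkwl cjnn nawku
Final line 7: rakrl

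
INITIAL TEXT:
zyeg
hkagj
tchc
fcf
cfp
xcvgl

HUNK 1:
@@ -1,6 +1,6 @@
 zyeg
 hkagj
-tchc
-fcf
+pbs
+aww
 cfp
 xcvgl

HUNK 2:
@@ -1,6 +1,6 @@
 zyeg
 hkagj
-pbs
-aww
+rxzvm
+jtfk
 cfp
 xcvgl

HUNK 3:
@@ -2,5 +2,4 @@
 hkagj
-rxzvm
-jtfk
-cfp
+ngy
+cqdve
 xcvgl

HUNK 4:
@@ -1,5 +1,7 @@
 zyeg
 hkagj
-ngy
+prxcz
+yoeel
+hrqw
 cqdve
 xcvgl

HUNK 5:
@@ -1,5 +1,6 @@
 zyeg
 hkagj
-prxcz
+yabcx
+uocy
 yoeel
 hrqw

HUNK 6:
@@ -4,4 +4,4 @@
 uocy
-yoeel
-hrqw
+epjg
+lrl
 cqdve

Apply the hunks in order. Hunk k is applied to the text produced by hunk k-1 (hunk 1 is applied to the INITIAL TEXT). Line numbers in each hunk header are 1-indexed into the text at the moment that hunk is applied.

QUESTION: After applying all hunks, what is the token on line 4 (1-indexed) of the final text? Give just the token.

Hunk 1: at line 1 remove [tchc,fcf] add [pbs,aww] -> 6 lines: zyeg hkagj pbs aww cfp xcvgl
Hunk 2: at line 1 remove [pbs,aww] add [rxzvm,jtfk] -> 6 lines: zyeg hkagj rxzvm jtfk cfp xcvgl
Hunk 3: at line 2 remove [rxzvm,jtfk,cfp] add [ngy,cqdve] -> 5 lines: zyeg hkagj ngy cqdve xcvgl
Hunk 4: at line 1 remove [ngy] add [prxcz,yoeel,hrqw] -> 7 lines: zyeg hkagj prxcz yoeel hrqw cqdve xcvgl
Hunk 5: at line 1 remove [prxcz] add [yabcx,uocy] -> 8 lines: zyeg hkagj yabcx uocy yoeel hrqw cqdve xcvgl
Hunk 6: at line 4 remove [yoeel,hrqw] add [epjg,lrl] -> 8 lines: zyeg hkagj yabcx uocy epjg lrl cqdve xcvgl
Final line 4: uocy

Answer: uocy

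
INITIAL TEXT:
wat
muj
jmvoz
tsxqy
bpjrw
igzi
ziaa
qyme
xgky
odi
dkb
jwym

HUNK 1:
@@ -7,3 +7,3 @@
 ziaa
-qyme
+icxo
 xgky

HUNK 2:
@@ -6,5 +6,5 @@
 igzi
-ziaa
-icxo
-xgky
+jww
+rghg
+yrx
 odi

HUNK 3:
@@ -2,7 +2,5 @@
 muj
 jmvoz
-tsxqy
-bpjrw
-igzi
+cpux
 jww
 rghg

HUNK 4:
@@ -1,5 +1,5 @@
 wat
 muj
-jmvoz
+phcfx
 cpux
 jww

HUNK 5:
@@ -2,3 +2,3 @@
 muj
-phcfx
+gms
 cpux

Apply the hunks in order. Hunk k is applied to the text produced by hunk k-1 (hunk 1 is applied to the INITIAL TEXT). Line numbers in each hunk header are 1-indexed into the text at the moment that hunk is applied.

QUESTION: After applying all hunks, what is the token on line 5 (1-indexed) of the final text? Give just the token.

Hunk 1: at line 7 remove [qyme] add [icxo] -> 12 lines: wat muj jmvoz tsxqy bpjrw igzi ziaa icxo xgky odi dkb jwym
Hunk 2: at line 6 remove [ziaa,icxo,xgky] add [jww,rghg,yrx] -> 12 lines: wat muj jmvoz tsxqy bpjrw igzi jww rghg yrx odi dkb jwym
Hunk 3: at line 2 remove [tsxqy,bpjrw,igzi] add [cpux] -> 10 lines: wat muj jmvoz cpux jww rghg yrx odi dkb jwym
Hunk 4: at line 1 remove [jmvoz] add [phcfx] -> 10 lines: wat muj phcfx cpux jww rghg yrx odi dkb jwym
Hunk 5: at line 2 remove [phcfx] add [gms] -> 10 lines: wat muj gms cpux jww rghg yrx odi dkb jwym
Final line 5: jww

Answer: jww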